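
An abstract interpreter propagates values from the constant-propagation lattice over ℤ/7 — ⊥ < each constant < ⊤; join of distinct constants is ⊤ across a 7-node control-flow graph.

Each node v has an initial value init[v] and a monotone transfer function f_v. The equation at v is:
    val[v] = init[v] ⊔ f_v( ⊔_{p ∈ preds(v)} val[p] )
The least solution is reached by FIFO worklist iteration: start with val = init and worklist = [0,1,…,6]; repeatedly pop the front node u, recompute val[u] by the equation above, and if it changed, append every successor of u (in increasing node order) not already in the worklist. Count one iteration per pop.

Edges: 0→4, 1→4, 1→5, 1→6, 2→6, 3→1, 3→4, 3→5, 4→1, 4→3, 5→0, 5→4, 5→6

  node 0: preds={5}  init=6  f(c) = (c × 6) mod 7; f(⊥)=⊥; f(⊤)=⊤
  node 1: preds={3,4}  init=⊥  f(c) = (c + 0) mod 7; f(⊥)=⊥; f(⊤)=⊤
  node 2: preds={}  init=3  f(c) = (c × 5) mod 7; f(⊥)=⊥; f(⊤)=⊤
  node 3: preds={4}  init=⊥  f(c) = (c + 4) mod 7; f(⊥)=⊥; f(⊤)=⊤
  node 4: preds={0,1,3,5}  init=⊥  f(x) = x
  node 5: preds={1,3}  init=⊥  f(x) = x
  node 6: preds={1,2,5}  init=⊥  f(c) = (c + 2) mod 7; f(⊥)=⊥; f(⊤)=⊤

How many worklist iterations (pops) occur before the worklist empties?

19

Iteration log — 19 steps:
  step 1. node 0  ⊔preds=⊥  new=6  stable
  step 2. node 1  ⊔preds=⊥  new=⊥  stable
  step 3. node 2  ⊔preds=⊥  new=3  stable
  step 4. node 3  ⊔preds=⊥  new=⊥  stable
  step 5. node 4  ⊔preds=6  new=6  old=⊥  +wl: 1,3
  step 6. node 5  ⊔preds=⊥  new=⊥  stable
  step 7. node 6  ⊔preds=3  new=5  old=⊥  +wl: 
  step 8. node 1  ⊔preds=6  new=6  old=⊥  +wl: 4,5,6
  step 9. node 3  ⊔preds=6  new=3  old=⊥  +wl: 1
  step 10. node 4  ⊔preds=⊤  new=⊤  old=6  +wl: 3
  step 11. node 5  ⊔preds=⊤  new=⊤  old=⊥  +wl: 0,4
  step 12. node 6  ⊔preds=⊤  new=⊤  old=5  +wl: 
  step 13. node 1  ⊔preds=⊤  new=⊤  old=6  +wl: 5,6
  step 14. node 3  ⊔preds=⊤  new=⊤  old=3  +wl: 1
  step 15. node 0  ⊔preds=⊤  new=⊤  old=6  +wl: 
  step 16. node 4  ⊔preds=⊤  new=⊤  stable
  step 17. node 5  ⊔preds=⊤  new=⊤  stable
  step 18. node 6  ⊔preds=⊤  new=⊤  stable
  step 19. node 1  ⊔preds=⊤  new=⊤  stable

Least fixpoint reached:
  node 0: ⊤
  node 1: ⊤
  node 2: 3
  node 3: ⊤
  node 4: ⊤
  node 5: ⊤
  node 6: ⊤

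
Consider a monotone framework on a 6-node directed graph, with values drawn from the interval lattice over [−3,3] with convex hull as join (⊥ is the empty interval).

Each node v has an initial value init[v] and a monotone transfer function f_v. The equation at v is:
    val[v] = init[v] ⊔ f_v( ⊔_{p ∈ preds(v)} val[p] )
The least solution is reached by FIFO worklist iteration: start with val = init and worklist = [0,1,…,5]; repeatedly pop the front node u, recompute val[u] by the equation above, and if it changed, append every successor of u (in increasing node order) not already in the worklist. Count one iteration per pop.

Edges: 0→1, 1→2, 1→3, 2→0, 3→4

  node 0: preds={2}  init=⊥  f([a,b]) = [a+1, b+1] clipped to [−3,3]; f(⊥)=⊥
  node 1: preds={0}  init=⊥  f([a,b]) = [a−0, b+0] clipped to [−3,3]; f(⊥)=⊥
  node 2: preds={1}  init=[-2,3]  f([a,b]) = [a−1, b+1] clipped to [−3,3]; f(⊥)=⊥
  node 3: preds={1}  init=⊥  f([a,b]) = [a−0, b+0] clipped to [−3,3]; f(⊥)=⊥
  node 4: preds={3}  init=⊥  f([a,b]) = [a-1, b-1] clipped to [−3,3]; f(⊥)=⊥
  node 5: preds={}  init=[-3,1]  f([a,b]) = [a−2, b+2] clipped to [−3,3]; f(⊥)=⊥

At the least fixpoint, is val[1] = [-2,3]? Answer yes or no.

no

Worklist (6 pops):
  #1 pop 0: in=[-2,3] → [-1,3] (was ⊥); enqueue []
  #2 pop 1: in=[-1,3] → [-1,3] (was ⊥); enqueue []
  #3 pop 2: in=[-1,3] → [-2,3] (no change)
  #4 pop 3: in=[-1,3] → [-1,3] (was ⊥); enqueue []
  #5 pop 4: in=[-1,3] → [-2,2] (was ⊥); enqueue []
  #6 pop 5: in=⊥ → [-3,1] (no change)

Fixpoint:
  val[0] = [-1,3]
  val[1] = [-1,3]
  val[2] = [-2,3]
  val[3] = [-1,3]
  val[4] = [-2,2]
  val[5] = [-3,1]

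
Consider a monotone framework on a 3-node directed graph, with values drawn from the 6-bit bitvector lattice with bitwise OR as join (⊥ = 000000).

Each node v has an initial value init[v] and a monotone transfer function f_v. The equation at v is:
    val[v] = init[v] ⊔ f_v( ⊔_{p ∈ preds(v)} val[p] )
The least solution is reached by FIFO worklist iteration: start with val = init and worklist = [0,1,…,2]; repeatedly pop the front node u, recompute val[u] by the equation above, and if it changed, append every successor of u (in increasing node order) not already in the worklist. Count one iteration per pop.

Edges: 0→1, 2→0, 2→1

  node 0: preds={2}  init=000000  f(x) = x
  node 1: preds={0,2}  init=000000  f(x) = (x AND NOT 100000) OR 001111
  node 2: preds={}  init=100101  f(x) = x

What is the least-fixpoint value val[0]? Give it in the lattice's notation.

100101

Trace (3 dequeues):
  [1] u=0 | in 100101 | out 100101 | prev 000000 | push {}
  [2] u=1 | in 100101 | out 001111 | prev 000000 | push {}
  [3] u=2 | in 000000 | out 100101 | ==

Converged values:
  [0] 100101
  [1] 001111
  [2] 100101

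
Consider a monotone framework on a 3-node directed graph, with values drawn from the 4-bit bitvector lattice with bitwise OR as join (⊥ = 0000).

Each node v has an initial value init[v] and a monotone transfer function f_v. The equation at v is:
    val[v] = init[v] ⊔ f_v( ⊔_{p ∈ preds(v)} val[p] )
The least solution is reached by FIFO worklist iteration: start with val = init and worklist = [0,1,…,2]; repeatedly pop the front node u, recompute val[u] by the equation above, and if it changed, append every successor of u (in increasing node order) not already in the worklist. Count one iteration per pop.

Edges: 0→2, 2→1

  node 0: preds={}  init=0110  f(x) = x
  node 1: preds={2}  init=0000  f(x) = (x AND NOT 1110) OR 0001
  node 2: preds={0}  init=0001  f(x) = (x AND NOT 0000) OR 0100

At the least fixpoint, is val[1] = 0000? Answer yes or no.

Worklist (4 pops):
  #1 pop 0: in=0000 → 0110 (no change)
  #2 pop 1: in=0001 → 0001 (was 0000); enqueue []
  #3 pop 2: in=0110 → 0111 (was 0001); enqueue [1]
  #4 pop 1: in=0111 → 0001 (no change)

Fixpoint:
  val[0] = 0110
  val[1] = 0001
  val[2] = 0111

no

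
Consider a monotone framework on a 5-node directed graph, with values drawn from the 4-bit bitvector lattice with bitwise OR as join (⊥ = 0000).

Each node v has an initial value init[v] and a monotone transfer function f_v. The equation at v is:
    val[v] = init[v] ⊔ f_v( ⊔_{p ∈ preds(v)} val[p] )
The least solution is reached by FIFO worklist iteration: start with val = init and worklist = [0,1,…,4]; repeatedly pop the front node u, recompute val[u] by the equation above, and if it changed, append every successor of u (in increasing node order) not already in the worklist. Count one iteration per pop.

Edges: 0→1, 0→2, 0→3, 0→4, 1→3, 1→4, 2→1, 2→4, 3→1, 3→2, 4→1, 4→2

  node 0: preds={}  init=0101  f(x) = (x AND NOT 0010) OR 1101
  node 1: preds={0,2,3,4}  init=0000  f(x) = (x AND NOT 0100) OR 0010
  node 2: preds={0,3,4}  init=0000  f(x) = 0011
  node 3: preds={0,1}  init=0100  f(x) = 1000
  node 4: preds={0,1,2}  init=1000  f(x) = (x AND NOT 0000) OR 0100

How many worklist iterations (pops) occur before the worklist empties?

7

Worklist (7 pops):
  #1 pop 0: in=0000 → 1101 (was 0101); enqueue []
  #2 pop 1: in=1101 → 1011 (was 0000); enqueue []
  #3 pop 2: in=1101 → 0011 (was 0000); enqueue [1]
  #4 pop 3: in=1111 → 1100 (was 0100); enqueue [2]
  #5 pop 4: in=1111 → 1111 (was 1000); enqueue []
  #6 pop 1: in=1111 → 1011 (no change)
  #7 pop 2: in=1111 → 0011 (no change)

Fixpoint:
  val[0] = 1101
  val[1] = 1011
  val[2] = 0011
  val[3] = 1100
  val[4] = 1111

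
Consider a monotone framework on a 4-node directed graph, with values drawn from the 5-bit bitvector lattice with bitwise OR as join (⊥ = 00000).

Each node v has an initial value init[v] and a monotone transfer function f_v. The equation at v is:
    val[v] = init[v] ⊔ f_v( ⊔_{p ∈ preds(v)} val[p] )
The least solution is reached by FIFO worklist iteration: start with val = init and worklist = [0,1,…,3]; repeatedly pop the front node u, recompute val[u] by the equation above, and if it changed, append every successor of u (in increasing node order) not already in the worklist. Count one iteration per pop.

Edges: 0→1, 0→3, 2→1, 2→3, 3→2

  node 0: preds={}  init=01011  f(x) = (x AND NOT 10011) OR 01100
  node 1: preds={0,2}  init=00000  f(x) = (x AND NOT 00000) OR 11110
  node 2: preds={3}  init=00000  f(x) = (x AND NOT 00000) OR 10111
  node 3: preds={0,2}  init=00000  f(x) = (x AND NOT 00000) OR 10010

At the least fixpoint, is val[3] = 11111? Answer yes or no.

Iteration log — 8 steps:
  step 1. node 0  ⊔preds=00000  new=01111  old=01011  +wl: 
  step 2. node 1  ⊔preds=01111  new=11111  old=00000  +wl: 
  step 3. node 2  ⊔preds=00000  new=10111  old=00000  +wl: 1
  step 4. node 3  ⊔preds=11111  new=11111  old=00000  +wl: 2
  step 5. node 1  ⊔preds=11111  new=11111  stable
  step 6. node 2  ⊔preds=11111  new=11111  old=10111  +wl: 1,3
  step 7. node 1  ⊔preds=11111  new=11111  stable
  step 8. node 3  ⊔preds=11111  new=11111  stable

Least fixpoint reached:
  node 0: 01111
  node 1: 11111
  node 2: 11111
  node 3: 11111

yes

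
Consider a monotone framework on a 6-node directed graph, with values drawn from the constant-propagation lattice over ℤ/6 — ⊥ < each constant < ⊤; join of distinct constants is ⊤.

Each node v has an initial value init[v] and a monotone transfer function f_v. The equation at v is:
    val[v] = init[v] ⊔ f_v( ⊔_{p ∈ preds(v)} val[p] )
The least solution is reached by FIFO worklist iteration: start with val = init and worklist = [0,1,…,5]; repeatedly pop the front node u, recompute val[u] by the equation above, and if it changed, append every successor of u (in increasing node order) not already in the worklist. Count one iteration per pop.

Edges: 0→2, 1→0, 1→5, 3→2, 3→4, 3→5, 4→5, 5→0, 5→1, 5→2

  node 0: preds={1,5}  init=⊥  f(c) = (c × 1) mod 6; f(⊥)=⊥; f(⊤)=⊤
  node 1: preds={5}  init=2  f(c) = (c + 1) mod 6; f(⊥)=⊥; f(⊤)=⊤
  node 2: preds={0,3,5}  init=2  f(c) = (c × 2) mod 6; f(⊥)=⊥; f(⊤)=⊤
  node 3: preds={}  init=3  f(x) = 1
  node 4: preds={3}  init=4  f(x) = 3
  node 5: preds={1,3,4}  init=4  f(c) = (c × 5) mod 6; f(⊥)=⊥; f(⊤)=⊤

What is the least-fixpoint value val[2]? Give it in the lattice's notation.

⊤

Trace (9 dequeues):
  [1] u=0 | in ⊤ | out ⊤ | prev ⊥ | push {}
  [2] u=1 | in 4 | out ⊤ | prev 2 | push {0}
  [3] u=2 | in ⊤ | out ⊤ | prev 2 | push {}
  [4] u=3 | in ⊥ | out ⊤ | prev 3 | push {2}
  [5] u=4 | in ⊤ | out ⊤ | prev 4 | push {}
  [6] u=5 | in ⊤ | out ⊤ | prev 4 | push {1}
  [7] u=0 | in ⊤ | out ⊤ | ==
  [8] u=2 | in ⊤ | out ⊤ | ==
  [9] u=1 | in ⊤ | out ⊤ | ==

Converged values:
  [0] ⊤
  [1] ⊤
  [2] ⊤
  [3] ⊤
  [4] ⊤
  [5] ⊤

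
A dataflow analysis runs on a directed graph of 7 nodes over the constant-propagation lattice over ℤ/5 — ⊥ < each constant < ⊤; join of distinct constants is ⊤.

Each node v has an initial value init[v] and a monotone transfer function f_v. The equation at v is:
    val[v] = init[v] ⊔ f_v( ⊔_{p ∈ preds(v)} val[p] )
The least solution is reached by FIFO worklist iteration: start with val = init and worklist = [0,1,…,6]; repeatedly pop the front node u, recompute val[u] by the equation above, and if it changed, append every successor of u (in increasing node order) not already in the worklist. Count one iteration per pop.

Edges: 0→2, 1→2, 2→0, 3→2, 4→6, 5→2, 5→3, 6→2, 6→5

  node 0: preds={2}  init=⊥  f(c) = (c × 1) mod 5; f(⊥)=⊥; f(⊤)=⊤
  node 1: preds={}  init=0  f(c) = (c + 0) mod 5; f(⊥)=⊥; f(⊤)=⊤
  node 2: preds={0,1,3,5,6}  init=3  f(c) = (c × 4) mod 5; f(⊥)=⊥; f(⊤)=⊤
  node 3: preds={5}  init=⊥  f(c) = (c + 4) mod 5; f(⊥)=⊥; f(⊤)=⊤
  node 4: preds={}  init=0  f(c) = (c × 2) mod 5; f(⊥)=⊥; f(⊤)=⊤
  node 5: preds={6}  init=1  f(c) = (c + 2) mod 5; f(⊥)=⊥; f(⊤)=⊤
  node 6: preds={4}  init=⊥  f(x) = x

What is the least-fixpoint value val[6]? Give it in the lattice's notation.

0

Trace (13 dequeues):
  [1] u=0 | in 3 | out 3 | prev ⊥ | push {}
  [2] u=1 | in ⊥ | out 0 | ==
  [3] u=2 | in ⊤ | out ⊤ | prev 3 | push {0}
  [4] u=3 | in 1 | out 0 | prev ⊥ | push {2}
  [5] u=4 | in ⊥ | out 0 | ==
  [6] u=5 | in ⊥ | out 1 | ==
  [7] u=6 | in 0 | out 0 | prev ⊥ | push {5}
  [8] u=0 | in ⊤ | out ⊤ | prev 3 | push {}
  [9] u=2 | in ⊤ | out ⊤ | ==
  [10] u=5 | in 0 | out ⊤ | prev 1 | push {2,3}
  [11] u=2 | in ⊤ | out ⊤ | ==
  [12] u=3 | in ⊤ | out ⊤ | prev 0 | push {2}
  [13] u=2 | in ⊤ | out ⊤ | ==

Converged values:
  [0] ⊤
  [1] 0
  [2] ⊤
  [3] ⊤
  [4] 0
  [5] ⊤
  [6] 0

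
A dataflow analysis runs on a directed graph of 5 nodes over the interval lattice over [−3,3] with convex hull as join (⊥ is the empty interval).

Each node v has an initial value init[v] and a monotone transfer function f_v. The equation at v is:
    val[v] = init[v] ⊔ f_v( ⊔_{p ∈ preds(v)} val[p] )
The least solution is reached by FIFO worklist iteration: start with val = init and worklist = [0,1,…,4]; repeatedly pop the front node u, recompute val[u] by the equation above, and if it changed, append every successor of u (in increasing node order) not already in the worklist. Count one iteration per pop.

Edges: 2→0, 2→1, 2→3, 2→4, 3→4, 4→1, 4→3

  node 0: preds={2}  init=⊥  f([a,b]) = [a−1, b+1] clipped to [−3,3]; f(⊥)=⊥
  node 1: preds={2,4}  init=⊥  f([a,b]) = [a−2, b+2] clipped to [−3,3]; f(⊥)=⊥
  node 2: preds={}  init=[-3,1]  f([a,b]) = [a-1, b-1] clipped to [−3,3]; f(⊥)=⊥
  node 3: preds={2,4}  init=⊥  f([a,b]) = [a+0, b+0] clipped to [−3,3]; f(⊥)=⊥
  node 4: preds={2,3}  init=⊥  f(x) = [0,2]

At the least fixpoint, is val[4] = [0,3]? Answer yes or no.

Iteration log — 8 steps:
  step 1. node 0  ⊔preds=[-3,1]  new=[-3,2]  old=⊥  +wl: 
  step 2. node 1  ⊔preds=[-3,1]  new=[-3,3]  old=⊥  +wl: 
  step 3. node 2  ⊔preds=⊥  new=[-3,1]  stable
  step 4. node 3  ⊔preds=[-3,1]  new=[-3,1]  old=⊥  +wl: 
  step 5. node 4  ⊔preds=[-3,1]  new=[0,2]  old=⊥  +wl: 1,3
  step 6. node 1  ⊔preds=[-3,2]  new=[-3,3]  stable
  step 7. node 3  ⊔preds=[-3,2]  new=[-3,2]  old=[-3,1]  +wl: 4
  step 8. node 4  ⊔preds=[-3,2]  new=[0,2]  stable

Least fixpoint reached:
  node 0: [-3,2]
  node 1: [-3,3]
  node 2: [-3,1]
  node 3: [-3,2]
  node 4: [0,2]

no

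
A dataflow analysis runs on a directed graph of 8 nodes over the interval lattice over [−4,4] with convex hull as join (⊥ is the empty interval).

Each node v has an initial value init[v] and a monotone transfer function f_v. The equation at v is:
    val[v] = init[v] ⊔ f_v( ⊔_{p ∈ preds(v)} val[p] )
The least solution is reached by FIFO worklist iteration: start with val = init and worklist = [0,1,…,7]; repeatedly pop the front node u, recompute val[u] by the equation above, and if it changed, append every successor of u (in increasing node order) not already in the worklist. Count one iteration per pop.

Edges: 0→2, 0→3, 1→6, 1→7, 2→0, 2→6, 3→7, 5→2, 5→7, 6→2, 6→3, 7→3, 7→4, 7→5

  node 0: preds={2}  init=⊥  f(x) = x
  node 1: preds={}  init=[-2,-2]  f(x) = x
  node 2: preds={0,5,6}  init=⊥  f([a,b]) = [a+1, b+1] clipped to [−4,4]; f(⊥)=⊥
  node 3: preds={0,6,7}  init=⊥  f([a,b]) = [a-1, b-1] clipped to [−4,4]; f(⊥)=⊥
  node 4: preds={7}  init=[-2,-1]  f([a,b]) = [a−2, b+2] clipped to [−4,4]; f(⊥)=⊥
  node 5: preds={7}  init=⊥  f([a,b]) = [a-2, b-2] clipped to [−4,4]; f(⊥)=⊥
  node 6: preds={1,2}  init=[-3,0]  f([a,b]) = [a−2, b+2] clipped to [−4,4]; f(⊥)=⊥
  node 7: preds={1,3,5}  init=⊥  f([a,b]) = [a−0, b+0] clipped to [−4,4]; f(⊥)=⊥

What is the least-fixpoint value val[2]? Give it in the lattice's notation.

[-3,4]

Worklist (27 pops):
  #1 pop 0: in=⊥ → ⊥ (no change)
  #2 pop 1: in=⊥ → [-2,-2] (no change)
  #3 pop 2: in=[-3,0] → [-2,1] (was ⊥); enqueue [0]
  #4 pop 3: in=[-3,0] → [-4,-1] (was ⊥); enqueue []
  #5 pop 4: in=⊥ → [-2,-1] (no change)
  #6 pop 5: in=⊥ → ⊥ (no change)
  #7 pop 6: in=[-2,1] → [-4,3] (was [-3,0]); enqueue [2,3]
  #8 pop 7: in=[-4,-1] → [-4,-1] (was ⊥); enqueue [4,5]
  #9 pop 0: in=[-2,1] → [-2,1] (was ⊥); enqueue []
  #10 pop 2: in=[-4,3] → [-3,4] (was [-2,1]); enqueue [0,6]
  #11 pop 3: in=[-4,3] → [-4,2] (was [-4,-1]); enqueue [7]
  #12 pop 4: in=[-4,-1] → [-4,1] (was [-2,-1]); enqueue []
  #13 pop 5: in=[-4,-1] → [-4,-3] (was ⊥); enqueue [2]
  #14 pop 0: in=[-3,4] → [-3,4] (was [-2,1]); enqueue [3]
  #15 pop 6: in=[-3,4] → [-4,4] (was [-4,3]); enqueue []
  #16 pop 7: in=[-4,2] → [-4,2] (was [-4,-1]); enqueue [4,5]
  #17 pop 2: in=[-4,4] → [-3,4] (no change)
  #18 pop 3: in=[-4,4] → [-4,3] (was [-4,2]); enqueue [7]
  #19 pop 4: in=[-4,2] → [-4,4] (was [-4,1]); enqueue []
  #20 pop 5: in=[-4,2] → [-4,0] (was [-4,-3]); enqueue [2]
  #21 pop 7: in=[-4,3] → [-4,3] (was [-4,2]); enqueue [3,4,5]
  #22 pop 2: in=[-4,4] → [-3,4] (no change)
  #23 pop 3: in=[-4,4] → [-4,3] (no change)
  #24 pop 4: in=[-4,3] → [-4,4] (no change)
  #25 pop 5: in=[-4,3] → [-4,1] (was [-4,0]); enqueue [2,7]
  #26 pop 2: in=[-4,4] → [-3,4] (no change)
  #27 pop 7: in=[-4,3] → [-4,3] (no change)

Fixpoint:
  val[0] = [-3,4]
  val[1] = [-2,-2]
  val[2] = [-3,4]
  val[3] = [-4,3]
  val[4] = [-4,4]
  val[5] = [-4,1]
  val[6] = [-4,4]
  val[7] = [-4,3]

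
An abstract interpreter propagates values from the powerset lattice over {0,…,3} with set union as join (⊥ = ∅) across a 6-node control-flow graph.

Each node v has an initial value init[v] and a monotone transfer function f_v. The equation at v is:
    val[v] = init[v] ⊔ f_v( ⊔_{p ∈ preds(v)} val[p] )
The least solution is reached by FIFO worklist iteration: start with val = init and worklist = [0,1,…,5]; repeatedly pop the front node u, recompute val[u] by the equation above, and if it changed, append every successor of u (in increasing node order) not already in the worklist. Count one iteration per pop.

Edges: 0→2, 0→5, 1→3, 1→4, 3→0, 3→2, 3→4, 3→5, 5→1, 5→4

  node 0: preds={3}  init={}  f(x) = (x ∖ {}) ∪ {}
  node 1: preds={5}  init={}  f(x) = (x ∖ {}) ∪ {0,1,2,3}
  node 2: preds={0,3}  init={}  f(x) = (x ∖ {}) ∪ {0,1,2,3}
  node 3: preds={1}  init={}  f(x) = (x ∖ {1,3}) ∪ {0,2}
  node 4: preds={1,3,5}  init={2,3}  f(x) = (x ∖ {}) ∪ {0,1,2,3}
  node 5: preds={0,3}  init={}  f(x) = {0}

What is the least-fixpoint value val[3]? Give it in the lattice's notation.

Iteration log — 11 steps:
  step 1. node 0  ⊔preds={}  new={}  stable
  step 2. node 1  ⊔preds={}  new={0,1,2,3}  old={}  +wl: 
  step 3. node 2  ⊔preds={}  new={0,1,2,3}  old={}  +wl: 
  step 4. node 3  ⊔preds={0,1,2,3}  new={0,2}  old={}  +wl: 0,2
  step 5. node 4  ⊔preds={0,1,2,3}  new={0,1,2,3}  old={2,3}  +wl: 
  step 6. node 5  ⊔preds={0,2}  new={0}  old={}  +wl: 1,4
  step 7. node 0  ⊔preds={0,2}  new={0,2}  old={}  +wl: 5
  step 8. node 2  ⊔preds={0,2}  new={0,1,2,3}  stable
  step 9. node 1  ⊔preds={0}  new={0,1,2,3}  stable
  step 10. node 4  ⊔preds={0,1,2,3}  new={0,1,2,3}  stable
  step 11. node 5  ⊔preds={0,2}  new={0}  stable

Least fixpoint reached:
  node 0: {0,2}
  node 1: {0,1,2,3}
  node 2: {0,1,2,3}
  node 3: {0,2}
  node 4: {0,1,2,3}
  node 5: {0}

{0,2}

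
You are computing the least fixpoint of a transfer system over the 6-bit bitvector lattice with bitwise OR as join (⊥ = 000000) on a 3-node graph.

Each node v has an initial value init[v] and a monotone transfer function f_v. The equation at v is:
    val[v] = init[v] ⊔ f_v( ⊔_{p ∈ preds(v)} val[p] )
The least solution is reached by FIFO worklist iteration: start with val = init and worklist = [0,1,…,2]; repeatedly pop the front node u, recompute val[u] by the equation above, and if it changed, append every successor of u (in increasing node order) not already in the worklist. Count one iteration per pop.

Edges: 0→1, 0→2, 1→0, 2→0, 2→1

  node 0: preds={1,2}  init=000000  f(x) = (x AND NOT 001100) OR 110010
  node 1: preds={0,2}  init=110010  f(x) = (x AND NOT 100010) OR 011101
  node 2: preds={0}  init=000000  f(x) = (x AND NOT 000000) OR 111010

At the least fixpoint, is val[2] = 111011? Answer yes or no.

yes

Trace (8 dequeues):
  [1] u=0 | in 110010 | out 110010 | prev 000000 | push {}
  [2] u=1 | in 110010 | out 111111 | prev 110010 | push {0}
  [3] u=2 | in 110010 | out 111010 | prev 000000 | push {1}
  [4] u=0 | in 111111 | out 110011 | prev 110010 | push {2}
  [5] u=1 | in 111011 | out 111111 | ==
  [6] u=2 | in 110011 | out 111011 | prev 111010 | push {0,1}
  [7] u=0 | in 111111 | out 110011 | ==
  [8] u=1 | in 111011 | out 111111 | ==

Converged values:
  [0] 110011
  [1] 111111
  [2] 111011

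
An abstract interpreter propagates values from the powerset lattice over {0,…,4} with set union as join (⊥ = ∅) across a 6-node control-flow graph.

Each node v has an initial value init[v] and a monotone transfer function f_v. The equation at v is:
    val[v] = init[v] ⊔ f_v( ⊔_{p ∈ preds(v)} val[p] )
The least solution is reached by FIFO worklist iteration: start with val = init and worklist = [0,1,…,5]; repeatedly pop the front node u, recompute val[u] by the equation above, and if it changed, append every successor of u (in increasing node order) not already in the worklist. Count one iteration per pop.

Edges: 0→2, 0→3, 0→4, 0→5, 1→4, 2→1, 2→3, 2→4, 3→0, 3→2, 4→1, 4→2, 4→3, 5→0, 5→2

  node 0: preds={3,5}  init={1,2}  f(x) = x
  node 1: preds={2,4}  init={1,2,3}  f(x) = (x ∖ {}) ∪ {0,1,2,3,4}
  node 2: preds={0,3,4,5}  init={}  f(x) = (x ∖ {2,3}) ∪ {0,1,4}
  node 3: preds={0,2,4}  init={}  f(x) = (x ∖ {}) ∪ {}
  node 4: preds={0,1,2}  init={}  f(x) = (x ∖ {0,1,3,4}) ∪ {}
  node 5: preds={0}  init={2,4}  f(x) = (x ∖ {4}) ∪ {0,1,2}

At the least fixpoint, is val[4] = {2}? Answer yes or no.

yes

Iteration log — 12 steps:
  step 1. node 0  ⊔preds={2,4}  new={1,2,4}  old={1,2}  +wl: 
  step 2. node 1  ⊔preds={}  new={0,1,2,3,4}  old={1,2,3}  +wl: 
  step 3. node 2  ⊔preds={1,2,4}  new={0,1,4}  old={}  +wl: 1
  step 4. node 3  ⊔preds={0,1,2,4}  new={0,1,2,4}  old={}  +wl: 0,2
  step 5. node 4  ⊔preds={0,1,2,3,4}  new={2}  old={}  +wl: 3
  step 6. node 5  ⊔preds={1,2,4}  new={0,1,2,4}  old={2,4}  +wl: 
  step 7. node 1  ⊔preds={0,1,2,4}  new={0,1,2,3,4}  stable
  step 8. node 0  ⊔preds={0,1,2,4}  new={0,1,2,4}  old={1,2,4}  +wl: 4,5
  step 9. node 2  ⊔preds={0,1,2,4}  new={0,1,4}  stable
  step 10. node 3  ⊔preds={0,1,2,4}  new={0,1,2,4}  stable
  step 11. node 4  ⊔preds={0,1,2,3,4}  new={2}  stable
  step 12. node 5  ⊔preds={0,1,2,4}  new={0,1,2,4}  stable

Least fixpoint reached:
  node 0: {0,1,2,4}
  node 1: {0,1,2,3,4}
  node 2: {0,1,4}
  node 3: {0,1,2,4}
  node 4: {2}
  node 5: {0,1,2,4}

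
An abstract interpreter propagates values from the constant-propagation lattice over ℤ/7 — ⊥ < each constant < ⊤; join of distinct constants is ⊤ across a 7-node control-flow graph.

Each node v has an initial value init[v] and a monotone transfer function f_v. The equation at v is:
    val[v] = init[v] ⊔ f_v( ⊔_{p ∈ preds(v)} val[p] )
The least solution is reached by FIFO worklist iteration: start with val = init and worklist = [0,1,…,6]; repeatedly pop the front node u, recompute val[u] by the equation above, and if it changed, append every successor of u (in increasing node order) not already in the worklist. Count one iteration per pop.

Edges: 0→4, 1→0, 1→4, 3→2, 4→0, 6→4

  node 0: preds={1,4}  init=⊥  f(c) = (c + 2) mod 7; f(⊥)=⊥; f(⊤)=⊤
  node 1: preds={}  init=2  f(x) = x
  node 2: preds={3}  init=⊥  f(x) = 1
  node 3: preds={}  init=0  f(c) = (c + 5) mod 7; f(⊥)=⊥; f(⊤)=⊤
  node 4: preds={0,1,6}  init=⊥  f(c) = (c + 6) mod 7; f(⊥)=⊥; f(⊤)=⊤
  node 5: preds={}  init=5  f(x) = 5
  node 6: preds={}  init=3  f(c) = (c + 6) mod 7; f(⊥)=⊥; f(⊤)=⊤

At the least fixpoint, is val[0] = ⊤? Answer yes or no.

yes

Trace (9 dequeues):
  [1] u=0 | in 2 | out 4 | prev ⊥ | push {}
  [2] u=1 | in ⊥ | out 2 | ==
  [3] u=2 | in 0 | out 1 | prev ⊥ | push {}
  [4] u=3 | in ⊥ | out 0 | ==
  [5] u=4 | in ⊤ | out ⊤ | prev ⊥ | push {0}
  [6] u=5 | in ⊥ | out 5 | ==
  [7] u=6 | in ⊥ | out 3 | ==
  [8] u=0 | in ⊤ | out ⊤ | prev 4 | push {4}
  [9] u=4 | in ⊤ | out ⊤ | ==

Converged values:
  [0] ⊤
  [1] 2
  [2] 1
  [3] 0
  [4] ⊤
  [5] 5
  [6] 3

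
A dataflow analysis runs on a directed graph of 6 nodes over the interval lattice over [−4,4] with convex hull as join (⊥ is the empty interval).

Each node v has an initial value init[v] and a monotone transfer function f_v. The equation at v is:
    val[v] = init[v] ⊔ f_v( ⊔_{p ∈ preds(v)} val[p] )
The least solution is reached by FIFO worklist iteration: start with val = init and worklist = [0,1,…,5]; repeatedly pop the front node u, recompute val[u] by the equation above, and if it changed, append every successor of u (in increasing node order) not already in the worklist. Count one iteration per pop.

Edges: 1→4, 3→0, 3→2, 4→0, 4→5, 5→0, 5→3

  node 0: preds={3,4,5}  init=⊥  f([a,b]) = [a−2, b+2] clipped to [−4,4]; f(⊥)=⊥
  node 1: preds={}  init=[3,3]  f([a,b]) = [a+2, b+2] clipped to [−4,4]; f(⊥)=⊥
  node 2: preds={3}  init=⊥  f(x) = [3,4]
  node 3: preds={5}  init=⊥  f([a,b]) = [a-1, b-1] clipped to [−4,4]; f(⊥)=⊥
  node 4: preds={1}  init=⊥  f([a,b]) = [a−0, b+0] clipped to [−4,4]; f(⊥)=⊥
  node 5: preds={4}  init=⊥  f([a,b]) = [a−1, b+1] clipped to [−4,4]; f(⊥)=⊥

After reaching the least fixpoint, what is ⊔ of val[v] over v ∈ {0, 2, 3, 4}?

[-1,4]

Iteration log — 10 steps:
  step 1. node 0  ⊔preds=⊥  new=⊥  stable
  step 2. node 1  ⊔preds=⊥  new=[3,3]  stable
  step 3. node 2  ⊔preds=⊥  new=[3,4]  old=⊥  +wl: 
  step 4. node 3  ⊔preds=⊥  new=⊥  stable
  step 5. node 4  ⊔preds=[3,3]  new=[3,3]  old=⊥  +wl: 0
  step 6. node 5  ⊔preds=[3,3]  new=[2,4]  old=⊥  +wl: 3
  step 7. node 0  ⊔preds=[2,4]  new=[0,4]  old=⊥  +wl: 
  step 8. node 3  ⊔preds=[2,4]  new=[1,3]  old=⊥  +wl: 0,2
  step 9. node 0  ⊔preds=[1,4]  new=[-1,4]  old=[0,4]  +wl: 
  step 10. node 2  ⊔preds=[1,3]  new=[3,4]  stable

Least fixpoint reached:
  node 0: [-1,4]
  node 1: [3,3]
  node 2: [3,4]
  node 3: [1,3]
  node 4: [3,3]
  node 5: [2,4]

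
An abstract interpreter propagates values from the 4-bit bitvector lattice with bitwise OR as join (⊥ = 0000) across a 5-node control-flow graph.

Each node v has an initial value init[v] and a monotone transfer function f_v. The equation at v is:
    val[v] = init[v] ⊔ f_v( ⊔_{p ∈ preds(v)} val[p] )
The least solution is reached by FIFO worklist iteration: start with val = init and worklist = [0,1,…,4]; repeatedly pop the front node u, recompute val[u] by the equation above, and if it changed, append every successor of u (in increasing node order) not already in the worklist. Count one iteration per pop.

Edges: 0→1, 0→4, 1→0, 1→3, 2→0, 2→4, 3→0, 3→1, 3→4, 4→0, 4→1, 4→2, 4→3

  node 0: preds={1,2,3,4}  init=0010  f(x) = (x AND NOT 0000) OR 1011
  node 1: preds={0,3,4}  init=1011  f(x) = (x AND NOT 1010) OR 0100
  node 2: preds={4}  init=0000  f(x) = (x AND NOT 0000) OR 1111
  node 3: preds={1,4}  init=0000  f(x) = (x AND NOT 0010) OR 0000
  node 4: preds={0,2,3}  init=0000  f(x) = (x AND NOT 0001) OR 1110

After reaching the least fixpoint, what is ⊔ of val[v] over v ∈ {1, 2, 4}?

1111

Worklist (10 pops):
  #1 pop 0: in=1011 → 1011 (was 0010); enqueue []
  #2 pop 1: in=1011 → 1111 (was 1011); enqueue [0]
  #3 pop 2: in=0000 → 1111 (was 0000); enqueue []
  #4 pop 3: in=1111 → 1101 (was 0000); enqueue [1]
  #5 pop 4: in=1111 → 1110 (was 0000); enqueue [2,3]
  #6 pop 0: in=1111 → 1111 (was 1011); enqueue [4]
  #7 pop 1: in=1111 → 1111 (no change)
  #8 pop 2: in=1110 → 1111 (no change)
  #9 pop 3: in=1111 → 1101 (no change)
  #10 pop 4: in=1111 → 1110 (no change)

Fixpoint:
  val[0] = 1111
  val[1] = 1111
  val[2] = 1111
  val[3] = 1101
  val[4] = 1110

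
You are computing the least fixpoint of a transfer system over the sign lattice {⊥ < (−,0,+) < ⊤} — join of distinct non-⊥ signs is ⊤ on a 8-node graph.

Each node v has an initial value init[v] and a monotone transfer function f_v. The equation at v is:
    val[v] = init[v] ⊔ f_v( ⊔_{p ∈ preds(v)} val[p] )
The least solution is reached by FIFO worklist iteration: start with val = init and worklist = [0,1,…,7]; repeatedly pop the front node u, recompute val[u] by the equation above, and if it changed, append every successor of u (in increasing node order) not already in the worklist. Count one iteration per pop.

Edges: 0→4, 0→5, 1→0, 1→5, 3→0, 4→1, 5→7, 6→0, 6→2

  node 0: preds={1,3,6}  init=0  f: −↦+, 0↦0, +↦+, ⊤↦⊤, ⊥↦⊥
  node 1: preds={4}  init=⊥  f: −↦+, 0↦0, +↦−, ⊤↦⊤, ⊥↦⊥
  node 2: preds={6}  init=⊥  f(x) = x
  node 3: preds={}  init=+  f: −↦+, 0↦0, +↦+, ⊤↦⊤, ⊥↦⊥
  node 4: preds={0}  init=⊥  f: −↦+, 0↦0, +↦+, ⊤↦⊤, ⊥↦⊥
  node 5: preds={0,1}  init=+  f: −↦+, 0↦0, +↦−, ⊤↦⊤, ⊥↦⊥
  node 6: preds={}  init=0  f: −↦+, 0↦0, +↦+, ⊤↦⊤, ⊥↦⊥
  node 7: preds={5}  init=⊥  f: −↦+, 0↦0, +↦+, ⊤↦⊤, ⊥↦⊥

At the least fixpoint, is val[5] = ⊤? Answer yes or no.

yes

Iteration log — 11 steps:
  step 1. node 0  ⊔preds=⊤  new=⊤  old=0  +wl: 
  step 2. node 1  ⊔preds=⊥  new=⊥  stable
  step 3. node 2  ⊔preds=0  new=0  old=⊥  +wl: 
  step 4. node 3  ⊔preds=⊥  new=+  stable
  step 5. node 4  ⊔preds=⊤  new=⊤  old=⊥  +wl: 1
  step 6. node 5  ⊔preds=⊤  new=⊤  old=+  +wl: 
  step 7. node 6  ⊔preds=⊥  new=0  stable
  step 8. node 7  ⊔preds=⊤  new=⊤  old=⊥  +wl: 
  step 9. node 1  ⊔preds=⊤  new=⊤  old=⊥  +wl: 0,5
  step 10. node 0  ⊔preds=⊤  new=⊤  stable
  step 11. node 5  ⊔preds=⊤  new=⊤  stable

Least fixpoint reached:
  node 0: ⊤
  node 1: ⊤
  node 2: 0
  node 3: +
  node 4: ⊤
  node 5: ⊤
  node 6: 0
  node 7: ⊤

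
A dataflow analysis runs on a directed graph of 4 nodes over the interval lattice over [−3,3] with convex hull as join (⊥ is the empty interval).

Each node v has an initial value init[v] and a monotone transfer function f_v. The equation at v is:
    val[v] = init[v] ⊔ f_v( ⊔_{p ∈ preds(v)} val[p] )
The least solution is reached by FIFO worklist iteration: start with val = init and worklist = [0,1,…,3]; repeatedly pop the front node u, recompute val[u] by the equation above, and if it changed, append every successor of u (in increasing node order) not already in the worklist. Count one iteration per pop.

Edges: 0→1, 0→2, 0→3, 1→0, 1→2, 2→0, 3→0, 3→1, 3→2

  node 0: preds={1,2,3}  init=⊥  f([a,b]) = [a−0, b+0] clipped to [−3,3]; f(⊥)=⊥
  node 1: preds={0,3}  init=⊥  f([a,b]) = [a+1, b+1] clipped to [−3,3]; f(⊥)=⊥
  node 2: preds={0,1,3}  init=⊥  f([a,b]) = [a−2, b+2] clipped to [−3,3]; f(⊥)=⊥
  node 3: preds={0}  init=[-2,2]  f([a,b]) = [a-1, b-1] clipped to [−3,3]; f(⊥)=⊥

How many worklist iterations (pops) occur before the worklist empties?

Worklist (9 pops):
  #1 pop 0: in=[-2,2] → [-2,2] (was ⊥); enqueue []
  #2 pop 1: in=[-2,2] → [-1,3] (was ⊥); enqueue [0]
  #3 pop 2: in=[-2,3] → [-3,3] (was ⊥); enqueue []
  #4 pop 3: in=[-2,2] → [-3,2] (was [-2,2]); enqueue [1,2]
  #5 pop 0: in=[-3,3] → [-3,3] (was [-2,2]); enqueue [3]
  #6 pop 1: in=[-3,3] → [-2,3] (was [-1,3]); enqueue [0]
  #7 pop 2: in=[-3,3] → [-3,3] (no change)
  #8 pop 3: in=[-3,3] → [-3,2] (no change)
  #9 pop 0: in=[-3,3] → [-3,3] (no change)

Fixpoint:
  val[0] = [-3,3]
  val[1] = [-2,3]
  val[2] = [-3,3]
  val[3] = [-3,2]

9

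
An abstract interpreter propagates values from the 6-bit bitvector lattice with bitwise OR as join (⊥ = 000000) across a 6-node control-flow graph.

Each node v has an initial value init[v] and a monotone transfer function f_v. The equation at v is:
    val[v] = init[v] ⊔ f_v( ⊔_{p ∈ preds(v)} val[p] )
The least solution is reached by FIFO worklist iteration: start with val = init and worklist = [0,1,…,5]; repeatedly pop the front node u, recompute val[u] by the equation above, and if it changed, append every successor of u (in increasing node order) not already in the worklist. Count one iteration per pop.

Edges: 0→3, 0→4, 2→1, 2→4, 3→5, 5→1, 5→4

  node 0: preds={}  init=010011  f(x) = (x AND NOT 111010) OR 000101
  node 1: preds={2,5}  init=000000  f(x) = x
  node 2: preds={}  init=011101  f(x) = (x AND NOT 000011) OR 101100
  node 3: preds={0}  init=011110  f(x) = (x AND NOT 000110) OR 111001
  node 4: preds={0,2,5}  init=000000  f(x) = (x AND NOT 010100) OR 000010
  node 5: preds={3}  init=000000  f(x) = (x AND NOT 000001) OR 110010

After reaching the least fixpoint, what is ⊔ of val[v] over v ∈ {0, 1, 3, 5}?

111111

Trace (8 dequeues):
  [1] u=0 | in 000000 | out 010111 | prev 010011 | push {}
  [2] u=1 | in 011101 | out 011101 | prev 000000 | push {}
  [3] u=2 | in 000000 | out 111101 | prev 011101 | push {1}
  [4] u=3 | in 010111 | out 111111 | prev 011110 | push {}
  [5] u=4 | in 111111 | out 101011 | prev 000000 | push {}
  [6] u=5 | in 111111 | out 111110 | prev 000000 | push {4}
  [7] u=1 | in 111111 | out 111111 | prev 011101 | push {}
  [8] u=4 | in 111111 | out 101011 | ==

Converged values:
  [0] 010111
  [1] 111111
  [2] 111101
  [3] 111111
  [4] 101011
  [5] 111110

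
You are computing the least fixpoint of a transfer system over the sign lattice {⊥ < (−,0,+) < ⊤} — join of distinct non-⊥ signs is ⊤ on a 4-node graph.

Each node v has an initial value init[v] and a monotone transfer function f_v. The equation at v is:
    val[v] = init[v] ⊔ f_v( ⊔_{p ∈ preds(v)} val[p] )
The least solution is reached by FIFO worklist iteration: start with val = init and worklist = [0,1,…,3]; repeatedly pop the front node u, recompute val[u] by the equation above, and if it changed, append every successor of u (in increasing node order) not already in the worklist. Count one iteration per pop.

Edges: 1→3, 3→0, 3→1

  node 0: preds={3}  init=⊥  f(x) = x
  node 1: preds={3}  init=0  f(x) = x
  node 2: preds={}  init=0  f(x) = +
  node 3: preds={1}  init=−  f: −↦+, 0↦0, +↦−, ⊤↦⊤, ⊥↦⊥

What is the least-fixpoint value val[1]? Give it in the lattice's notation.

Worklist (6 pops):
  #1 pop 0: in=− → − (was ⊥); enqueue []
  #2 pop 1: in=− → ⊤ (was 0); enqueue []
  #3 pop 2: in=⊥ → ⊤ (was 0); enqueue []
  #4 pop 3: in=⊤ → ⊤ (was −); enqueue [0,1]
  #5 pop 0: in=⊤ → ⊤ (was −); enqueue []
  #6 pop 1: in=⊤ → ⊤ (no change)

Fixpoint:
  val[0] = ⊤
  val[1] = ⊤
  val[2] = ⊤
  val[3] = ⊤

⊤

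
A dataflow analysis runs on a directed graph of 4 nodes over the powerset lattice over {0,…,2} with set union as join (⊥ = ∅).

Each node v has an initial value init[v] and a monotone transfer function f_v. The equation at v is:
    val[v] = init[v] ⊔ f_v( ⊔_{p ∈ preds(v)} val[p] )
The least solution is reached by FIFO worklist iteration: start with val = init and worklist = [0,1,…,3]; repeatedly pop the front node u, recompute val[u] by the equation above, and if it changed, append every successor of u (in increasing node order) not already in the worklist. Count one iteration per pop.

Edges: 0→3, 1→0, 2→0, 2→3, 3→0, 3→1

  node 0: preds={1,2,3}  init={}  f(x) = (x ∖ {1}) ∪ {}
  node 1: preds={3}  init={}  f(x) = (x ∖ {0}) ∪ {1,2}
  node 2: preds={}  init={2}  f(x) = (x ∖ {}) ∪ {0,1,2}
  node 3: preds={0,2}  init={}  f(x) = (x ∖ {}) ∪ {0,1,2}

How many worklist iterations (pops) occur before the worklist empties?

7

Trace (7 dequeues):
  [1] u=0 | in {2} | out {2} | prev {} | push {}
  [2] u=1 | in {} | out {1,2} | prev {} | push {0}
  [3] u=2 | in {} | out {0,1,2} | prev {2} | push {}
  [4] u=3 | in {0,1,2} | out {0,1,2} | prev {} | push {1}
  [5] u=0 | in {0,1,2} | out {0,2} | prev {2} | push {3}
  [6] u=1 | in {0,1,2} | out {1,2} | ==
  [7] u=3 | in {0,1,2} | out {0,1,2} | ==

Converged values:
  [0] {0,2}
  [1] {1,2}
  [2] {0,1,2}
  [3] {0,1,2}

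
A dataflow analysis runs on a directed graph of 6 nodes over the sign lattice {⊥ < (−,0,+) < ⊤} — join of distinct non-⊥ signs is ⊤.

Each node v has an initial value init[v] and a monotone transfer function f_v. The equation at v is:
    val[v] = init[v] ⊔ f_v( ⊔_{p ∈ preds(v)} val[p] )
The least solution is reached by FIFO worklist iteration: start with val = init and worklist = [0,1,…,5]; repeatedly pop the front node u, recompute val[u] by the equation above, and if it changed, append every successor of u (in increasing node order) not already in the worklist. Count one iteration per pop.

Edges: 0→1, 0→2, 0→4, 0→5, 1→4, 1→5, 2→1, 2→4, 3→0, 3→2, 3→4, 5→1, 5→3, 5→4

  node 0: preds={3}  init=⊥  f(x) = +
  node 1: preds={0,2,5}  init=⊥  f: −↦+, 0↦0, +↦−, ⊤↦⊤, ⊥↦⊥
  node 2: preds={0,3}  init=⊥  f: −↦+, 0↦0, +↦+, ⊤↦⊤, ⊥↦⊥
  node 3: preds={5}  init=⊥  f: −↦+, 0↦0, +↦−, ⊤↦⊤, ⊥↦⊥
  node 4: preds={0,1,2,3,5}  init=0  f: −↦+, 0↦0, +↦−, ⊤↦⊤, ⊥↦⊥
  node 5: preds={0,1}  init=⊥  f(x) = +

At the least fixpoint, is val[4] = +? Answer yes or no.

no

Trace (14 dequeues):
  [1] u=0 | in ⊥ | out + | prev ⊥ | push {}
  [2] u=1 | in + | out − | prev ⊥ | push {}
  [3] u=2 | in + | out + | prev ⊥ | push {1}
  [4] u=3 | in ⊥ | out ⊥ | ==
  [5] u=4 | in ⊤ | out ⊤ | prev 0 | push {}
  [6] u=5 | in ⊤ | out + | prev ⊥ | push {3,4}
  [7] u=1 | in + | out − | ==
  [8] u=3 | in + | out − | prev ⊥ | push {0,2}
  [9] u=4 | in ⊤ | out ⊤ | ==
  [10] u=0 | in − | out + | ==
  [11] u=2 | in ⊤ | out ⊤ | prev + | push {1,4}
  [12] u=1 | in ⊤ | out ⊤ | prev − | push {5}
  [13] u=4 | in ⊤ | out ⊤ | ==
  [14] u=5 | in ⊤ | out + | ==

Converged values:
  [0] +
  [1] ⊤
  [2] ⊤
  [3] −
  [4] ⊤
  [5] +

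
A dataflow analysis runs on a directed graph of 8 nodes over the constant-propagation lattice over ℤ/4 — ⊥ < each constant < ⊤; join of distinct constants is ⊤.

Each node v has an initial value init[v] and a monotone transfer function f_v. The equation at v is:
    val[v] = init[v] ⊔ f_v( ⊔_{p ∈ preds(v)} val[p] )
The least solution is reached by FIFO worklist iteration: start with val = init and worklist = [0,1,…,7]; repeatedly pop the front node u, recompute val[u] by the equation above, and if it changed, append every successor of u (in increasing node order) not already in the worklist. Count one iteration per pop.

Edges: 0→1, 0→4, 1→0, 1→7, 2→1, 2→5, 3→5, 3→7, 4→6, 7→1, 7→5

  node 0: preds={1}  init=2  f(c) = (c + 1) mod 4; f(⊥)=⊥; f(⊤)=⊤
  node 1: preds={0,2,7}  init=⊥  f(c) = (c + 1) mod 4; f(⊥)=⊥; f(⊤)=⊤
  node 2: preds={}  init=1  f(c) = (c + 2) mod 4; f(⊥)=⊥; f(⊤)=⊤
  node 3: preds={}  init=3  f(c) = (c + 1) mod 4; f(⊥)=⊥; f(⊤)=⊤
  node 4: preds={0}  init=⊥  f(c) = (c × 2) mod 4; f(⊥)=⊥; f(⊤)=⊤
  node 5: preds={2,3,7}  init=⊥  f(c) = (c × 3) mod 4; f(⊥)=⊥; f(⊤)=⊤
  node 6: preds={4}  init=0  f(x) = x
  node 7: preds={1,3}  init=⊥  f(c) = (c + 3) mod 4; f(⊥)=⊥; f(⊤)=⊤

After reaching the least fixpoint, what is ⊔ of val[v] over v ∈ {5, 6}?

⊤

Iteration log — 13 steps:
  step 1. node 0  ⊔preds=⊥  new=2  stable
  step 2. node 1  ⊔preds=⊤  new=⊤  old=⊥  +wl: 0
  step 3. node 2  ⊔preds=⊥  new=1  stable
  step 4. node 3  ⊔preds=⊥  new=3  stable
  step 5. node 4  ⊔preds=2  new=0  old=⊥  +wl: 
  step 6. node 5  ⊔preds=⊤  new=⊤  old=⊥  +wl: 
  step 7. node 6  ⊔preds=0  new=0  stable
  step 8. node 7  ⊔preds=⊤  new=⊤  old=⊥  +wl: 1,5
  step 9. node 0  ⊔preds=⊤  new=⊤  old=2  +wl: 4
  step 10. node 1  ⊔preds=⊤  new=⊤  stable
  step 11. node 5  ⊔preds=⊤  new=⊤  stable
  step 12. node 4  ⊔preds=⊤  new=⊤  old=0  +wl: 6
  step 13. node 6  ⊔preds=⊤  new=⊤  old=0  +wl: 

Least fixpoint reached:
  node 0: ⊤
  node 1: ⊤
  node 2: 1
  node 3: 3
  node 4: ⊤
  node 5: ⊤
  node 6: ⊤
  node 7: ⊤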